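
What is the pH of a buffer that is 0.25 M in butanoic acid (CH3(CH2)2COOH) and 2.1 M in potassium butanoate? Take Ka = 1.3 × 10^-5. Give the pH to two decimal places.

pH = 5.81

pKa = −log(1.3 × 10^-5) = 4.886
Henderson–Hasselbalch: pH = pKa + log([CH3(CH2)2COO-]/[CH3(CH2)2COOH]) = 4.886 + log(2.1/0.25)
pH = 4.886 + (+0.924) = 5.81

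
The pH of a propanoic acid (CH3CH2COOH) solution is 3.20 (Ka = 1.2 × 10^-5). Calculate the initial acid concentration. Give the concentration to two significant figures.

[H+] = 10^(-3.20) = 6.31 × 10^-4 M = x
Ka = x²/(C₀ − x) ⇒ C₀ = x + x²/Ka
C₀ = 6.31 × 10^-4 + (6.31 × 10^-4)²/(1.2 × 10^-5) = 3.38 × 10^-2 M

C₀ = 3.4 × 10^-2 M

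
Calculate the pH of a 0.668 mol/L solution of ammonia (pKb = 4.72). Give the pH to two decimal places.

pH = 11.55

NH3 + H2O ⇌ NH4+ + OH-
Kb = 10^(−4.72) = 1.91 × 10^-5
Let x = [OH-] at equilibrium. Kb = x²/(0.668 − x).
Assume x ≪ 0.668: x ≈ √(1.91 × 10^-5 × 0.668) = 3.57 × 10^-3 M
Check: 0.53% ionized — well under 5%, approximation valid.
pOH = −log(3.57 × 10^-3) = 2.45; pH = 14.00 − 2.45 = 11.55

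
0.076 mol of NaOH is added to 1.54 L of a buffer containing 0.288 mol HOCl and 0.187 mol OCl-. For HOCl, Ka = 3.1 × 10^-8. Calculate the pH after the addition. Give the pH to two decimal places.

After neutralization: n(HOCl) = 0.212 mol, n(OCl-) = 0.263 mol.
pKa = −log(3.1 × 10^-8) = 7.509
Henderson–Hasselbalch with mole ratio 0.263/0.212: pH = 7.509 + (+0.094)

pH = 7.60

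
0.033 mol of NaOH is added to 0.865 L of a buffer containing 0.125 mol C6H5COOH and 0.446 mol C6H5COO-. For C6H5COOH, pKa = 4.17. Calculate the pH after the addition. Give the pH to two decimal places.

After neutralization: n(C6H5COOH) = 0.092 mol, n(C6H5COO-) = 0.479 mol.
Henderson–Hasselbalch with mole ratio 0.479/0.092: pH = 4.17 + (+0.717)

pH = 4.89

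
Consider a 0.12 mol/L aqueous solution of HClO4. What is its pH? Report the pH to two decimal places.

HClO4 is a strong acid and dissociates completely, so [H+] = 0.12 M.
pH = -log(0.12) = 0.92

pH = 0.92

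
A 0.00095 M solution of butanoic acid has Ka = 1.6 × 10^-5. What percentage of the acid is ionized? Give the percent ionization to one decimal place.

CH3(CH2)2COOH ⇌ CH3(CH2)2COO- + H+; let x = [H+] at equilibrium.
Ka = x²/(C₀ − x); solving the quadratic gives x = 1.16 × 10^-4 M.
% ionization = x/C₀ × 100% = 1.16 × 10^-4/0.00095 × 100% = 12.2%

12.2%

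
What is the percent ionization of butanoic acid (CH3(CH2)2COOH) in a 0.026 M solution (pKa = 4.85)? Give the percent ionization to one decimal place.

2.3%

CH3(CH2)2COOH ⇌ CH3(CH2)2COO- + H+; let x = [H+] at equilibrium.
Ka = 10^(−4.85) = 1.41 × 10^-5
x ≈ √(Ka·C₀) = √(1.41 × 10^-5 × 0.026) = 6.05 × 10^-4 M
% ionization = x/C₀ × 100% = 6.05 × 10^-4/0.026 × 100% = 2.3%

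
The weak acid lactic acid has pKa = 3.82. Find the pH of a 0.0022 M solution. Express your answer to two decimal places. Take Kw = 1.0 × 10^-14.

CH3CH(OH)COOH ⇌ CH3CH(OH)COO- + H+
Ka = 10^(−3.82) = 1.51 × 10^-4
From the ICE table, Ka = [H+]²/(0.0022 − [H+]) = 1.51 × 10^-4.
The 5% rule fails; solving [H+]² + Ka·[H+] − Ka·C₀ = 0 exactly:
[H+] = (−Ka + √(Ka² + 4·Ka·C₀))/2 = 5.06 × 10^-4 M
pH = −log(5.06 × 10^-4) = 3.30

pH = 3.30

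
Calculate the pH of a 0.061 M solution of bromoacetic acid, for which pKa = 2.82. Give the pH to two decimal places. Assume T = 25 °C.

BrCH2COOH ⇌ BrCH2COO- + H+
Ka = 10^(−2.82) = 1.51 × 10^-3
Let x = [H+] at equilibrium. Ka = x²/(0.061 − x).
The 5% rule fails; solving x² + Ka·x − Ka·C₀ = 0 exactly:
x = (−Ka + √(Ka² + 4·Ka·C₀))/2 = 8.87 × 10^-3 M
pH = −log(8.87 × 10^-3) = 2.05

pH = 2.05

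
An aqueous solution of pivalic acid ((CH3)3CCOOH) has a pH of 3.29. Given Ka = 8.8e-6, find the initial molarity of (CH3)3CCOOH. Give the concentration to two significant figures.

C₀ = 3.0 × 10^-2 M

[H+] = 10^(-3.29) = 5.13 × 10^-4 M = x
Ka = x²/(C₀ − x) ⇒ C₀ = x + x²/Ka
C₀ = 5.13 × 10^-4 + (5.13 × 10^-4)²/(8.8 × 10^-6) = 3.04 × 10^-2 M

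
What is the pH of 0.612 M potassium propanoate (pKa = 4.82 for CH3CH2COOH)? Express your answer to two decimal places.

pH = 9.30

CH3CH2COO- is the conjugate base of the weak acid CH3CH2COOH.
Ka = 10^(−4.82) = 1.51 × 10^-5
Kb = Kw/Ka = 1.0×10^-14 / 1.51 × 10^-5 = 6.62 × 10^-10
Kb = x²/(0.612 − x) = 6.62 × 10^-10
Since Kb ≪ C₀, x ≈ √(Kb·C₀) = 2.01 × 10^-5 M.
(x/C₀ = 0.0033% < 5%, so the approximation holds.)
pOH = −log(2.01 × 10^-5) = 4.70; pH = 14.00 − 4.70 = 9.30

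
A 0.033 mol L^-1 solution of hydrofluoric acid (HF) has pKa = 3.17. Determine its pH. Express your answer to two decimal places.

HF ⇌ F- + H+
Ka = 10^(−3.17) = 6.76 × 10^-4
Ka = [H+]²/(0.033 − [H+]) = 6.76 × 10^-4
Here C₀/Ka ≈ 48.8, so the small-[H+] approximation fails. Use the quadratic:
[H+] = [−0.000676 + √(0.000676² + 8.92e-05)]/2 = 4.40 × 10^-3 M
pH = −log[H+] = −log(4.40 × 10^-3) = 2.36

pH = 2.36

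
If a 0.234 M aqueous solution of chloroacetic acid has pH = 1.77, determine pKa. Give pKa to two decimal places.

[H+] = 10^(-1.77) = 1.70 × 10^-2 M
At equilibrium [HA] = 0.234 − 1.70 × 10^-2 = 2.17 × 10^-1 M
Ka = [H+][A-]/[HA] = (1.70 × 10^-2)² / 2.17 × 10^-1 = 1.33 × 10^-3
pKa = -log(1.33 × 10^-3) = 2.88

pKa = 2.88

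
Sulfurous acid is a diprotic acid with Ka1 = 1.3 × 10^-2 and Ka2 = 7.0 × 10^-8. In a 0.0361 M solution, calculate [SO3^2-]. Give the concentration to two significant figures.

First ionization gives [H+] ≈ [HSO3-] = 1.61 × 10^-2 M.
Second step: Ka2 = [H+][SO3^2-]/[HSO3-] ≈ [SO3^2-] (since [H+] ≈ [HSO3-]).
So [SO3^2-] ≈ Ka2.

7.0 × 10^-8 M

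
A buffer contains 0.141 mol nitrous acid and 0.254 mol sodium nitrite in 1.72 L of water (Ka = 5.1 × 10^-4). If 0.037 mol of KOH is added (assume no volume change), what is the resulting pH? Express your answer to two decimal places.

pH = 3.74

OH- converts HNO2 to NO2-: HNO2 → 0.104 mol, NO2- → 0.291 mol.
pKa = −log(5.1 × 10^-4) = 3.292
Henderson–Hasselbalch with mole ratio 0.291/0.104: pH = 3.292 + (+0.447)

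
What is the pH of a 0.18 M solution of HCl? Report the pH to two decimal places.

pH = 0.74

HCl is a strong acid and dissociates completely, so [H+] = 0.18 M.
pH = -log(0.18) = 0.74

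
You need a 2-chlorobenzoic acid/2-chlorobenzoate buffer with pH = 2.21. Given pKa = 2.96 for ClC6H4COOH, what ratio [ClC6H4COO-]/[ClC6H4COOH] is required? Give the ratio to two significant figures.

pH = pKa + log(r) ⇒ log(r) = 2.21 − 2.96 = -0.75
r = [ClC6H4COO-]/[ClC6H4COOH] = 10^(-0.75) = 0.178

ratio = 0.18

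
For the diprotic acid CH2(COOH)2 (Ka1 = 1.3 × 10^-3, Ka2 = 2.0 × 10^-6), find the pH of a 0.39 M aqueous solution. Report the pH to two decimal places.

Ka1 ≫ Ka2, so treat the first dissociation as the only significant source of H+.
Ka1 = x²/(0.39 − x) = 1.3 × 10^-3
Solving the quadratic: x = (−Ka1 + √(Ka1² + 4·Ka1·C₀))/2 = 2.19 × 10^-2 M
pH = −log(2.19 × 10^-2) = 1.66

pH = 1.66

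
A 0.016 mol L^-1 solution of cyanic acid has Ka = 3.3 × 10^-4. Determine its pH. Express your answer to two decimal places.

pH = 2.67

HOCN ⇌ OCN- + H+
Ka = x²/(0.016 − x) = 3.3 × 10^-4
The 5% rule fails; solving x² + Ka·x − Ka·C₀ = 0 exactly:
x = [−0.00033 + √(0.00033² + 2.11e-05)]/2 = 2.14 × 10^-3 M
pH = −log[H+] = −log(2.14 × 10^-3) = 2.67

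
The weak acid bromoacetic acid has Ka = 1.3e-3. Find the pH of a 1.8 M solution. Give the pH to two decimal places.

BrCH2COOH ⇌ BrCH2COO- + H+
Ka = [H+]²/(1.8 − [H+]) = 1.3 × 10^-3
Neglecting [H+] in the denominator: [H+] = √(1.3 × 10^-3 × 1.8) = 4.84 × 10^-2 M
Check: 2.7% ionized — well under 5%, approximation valid.
pH = −log(4.84 × 10^-2) = 1.32

pH = 1.32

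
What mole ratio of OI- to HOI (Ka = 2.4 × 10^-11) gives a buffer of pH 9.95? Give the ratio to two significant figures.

ratio = 0.21

pKa = -log(2.4 × 10^-11) = 10.620
pH = pKa + log(r) ⇒ log(r) = 9.95 − 10.620 = -0.670
r = [OI-]/[HOI] = 10^(-0.670) = 0.214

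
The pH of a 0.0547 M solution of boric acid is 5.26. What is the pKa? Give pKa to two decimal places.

[H+] = 10^(-5.26) = 5.50 × 10^-6 M
At equilibrium [HA] = 0.0547 − 5.50 × 10^-6 = 5.47 × 10^-2 M
Ka = [H+][A-]/[HA] = (5.50 × 10^-6)² / 5.47 × 10^-2 = 5.53 × 10^-10
pKa = -log(5.53 × 10^-10) = 9.26

pKa = 9.26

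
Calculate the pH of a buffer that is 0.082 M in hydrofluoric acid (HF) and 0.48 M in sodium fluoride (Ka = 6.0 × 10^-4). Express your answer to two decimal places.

pKa = −log(6.0 × 10^-4) = 3.222
pH = pKa + log([A⁻]/[HA]) = 3.222 + log(0.48/0.082)
pH = 3.222 + (+0.767) = 3.99

pH = 3.99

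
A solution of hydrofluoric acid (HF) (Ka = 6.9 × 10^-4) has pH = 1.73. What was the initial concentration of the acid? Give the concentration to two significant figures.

[H+] = 10^(-1.73) = 1.86 × 10^-2 M = x
Ka = x²/(C₀ − x) ⇒ C₀ = x + x²/Ka
C₀ = 1.86 × 10^-2 + (1.86 × 10^-2)²/(6.9 × 10^-4) = 5.20 × 10^-1 M

C₀ = 5.2 × 10^-1 M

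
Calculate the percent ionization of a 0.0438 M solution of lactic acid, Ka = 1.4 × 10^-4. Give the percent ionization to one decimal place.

CH3CH(OH)COOH ⇌ CH3CH(OH)COO- + H+; let x = [H+] at equilibrium.
Ka = x²/(C₀ − x); solving the quadratic gives x = 2.41 × 10^-3 M.
% ionization = x/C₀ × 100% = 2.41 × 10^-3/0.0438 × 100% = 5.5%

5.5%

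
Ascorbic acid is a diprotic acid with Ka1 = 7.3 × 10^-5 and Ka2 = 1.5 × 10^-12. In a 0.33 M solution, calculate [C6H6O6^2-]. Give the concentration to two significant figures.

1.5 × 10^-12 M

First ionization gives [H+] ≈ [HC6H6O6-] = 4.91 × 10^-3 M.
Second step: Ka2 = [H+][C6H6O6^2-]/[HC6H6O6-] ≈ [C6H6O6^2-] (since [H+] ≈ [HC6H6O6-]).
So [C6H6O6^2-] ≈ Ka2.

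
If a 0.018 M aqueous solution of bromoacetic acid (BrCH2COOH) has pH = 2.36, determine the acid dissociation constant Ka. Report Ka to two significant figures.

[H+] = 10^(-2.36) = 4.37 × 10^-3 M
At equilibrium [HA] = 0.018 − 4.37 × 10^-3 = 1.36 × 10^-2 M
Ka = [H+][A-]/[HA] = (4.37 × 10^-3)² / 1.36 × 10^-2 = 1.4 × 10^-3

Ka = 1.4 × 10^-3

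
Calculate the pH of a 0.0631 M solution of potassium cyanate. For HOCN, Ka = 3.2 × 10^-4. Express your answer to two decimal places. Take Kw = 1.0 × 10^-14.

pH = 8.15

OCN- is the conjugate base of the weak acid HOCN.
Kb = Kw/Ka = 1.0×10^-14 / 3.2 × 10^-4 = 3.12 × 10^-11
From the ICE table, Kb = [OH-]²/(0.0631 − [OH-]) = 3.12 × 10^-11.
Neglecting [OH-] in the denominator: [OH-] = √(3.12 × 10^-11 × 0.0631) = 1.40 × 10^-6 M
pOH = 5.85, so pH = 14.00 − pOH = 8.15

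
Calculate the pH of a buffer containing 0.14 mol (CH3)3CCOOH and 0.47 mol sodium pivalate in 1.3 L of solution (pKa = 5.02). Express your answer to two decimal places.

Henderson–Hasselbalch: pH = pKa + log([(CH3)3CCOO-]/[(CH3)3CCOOH]) = 5.02 + log(0.47/0.14)
pH = 5.02 + (+0.526) = 5.55

pH = 5.55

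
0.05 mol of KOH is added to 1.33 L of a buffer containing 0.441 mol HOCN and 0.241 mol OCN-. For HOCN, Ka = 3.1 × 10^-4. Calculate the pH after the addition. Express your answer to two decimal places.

pH = 3.38

OH- converts HOCN to OCN-: HOCN → 0.391 mol, OCN- → 0.291 mol.
pKa = −log(3.1 × 10^-4) = 3.509
Henderson–Hasselbalch with mole ratio 0.291/0.391: pH = 3.509 + (-0.128)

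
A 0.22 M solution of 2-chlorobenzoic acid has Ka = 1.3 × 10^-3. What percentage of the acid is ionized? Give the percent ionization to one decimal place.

ClC6H4COOH ⇌ ClC6H4COO- + H+; let x = [H+] at equilibrium.
Ka = x²/(C₀ − x); solving the quadratic gives x = 1.63 × 10^-2 M.
Fraction ionized = 1.63 × 10^-2 / 0.22 = 0.0741 → 7.4%

7.4%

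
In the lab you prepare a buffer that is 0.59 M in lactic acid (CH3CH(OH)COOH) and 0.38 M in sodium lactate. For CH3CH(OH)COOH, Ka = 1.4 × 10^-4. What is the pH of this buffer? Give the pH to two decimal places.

pH = 3.66

pKa = −log(1.4 × 10^-4) = 3.854
pH = pKa + log([A⁻]/[HA]) = 3.854 + log(0.38/0.59)
pH = 3.854 + (-0.191) = 3.66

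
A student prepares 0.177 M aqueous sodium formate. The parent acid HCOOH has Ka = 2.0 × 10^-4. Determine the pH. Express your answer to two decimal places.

pH = 8.47

HCOO- is the conjugate base of the weak acid HCOOH.
Kb = Kw/Ka = 1.0×10^-14 / 2.0 × 10^-4 = 5.00 × 10^-11
From the ICE table, Kb = [OH-]²/(0.177 − [OH-]) = 5.00 × 10^-11.
Assume [OH-] ≪ 0.177: [OH-] ≈ √(5.00 × 10^-11 × 0.177) = 2.97 × 10^-6 M
([OH-]/C₀ = 0.0017% < 5%, so the approximation holds.)
pOH = 5.53, so pH = 14.00 − pOH = 8.47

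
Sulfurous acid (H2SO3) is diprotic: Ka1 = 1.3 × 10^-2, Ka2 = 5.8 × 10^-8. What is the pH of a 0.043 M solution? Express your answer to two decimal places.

Ka1 ≫ Ka2, so treat the first dissociation as the only significant source of H+.
Ka1 = x²/(0.043 − x) = 1.3 × 10^-2
Solving the quadratic: x = (−Ka1 + √(Ka1² + 4·Ka1·C₀))/2 = 1.80 × 10^-2 M
pH = −log(1.80 × 10^-2) = 1.74

pH = 1.74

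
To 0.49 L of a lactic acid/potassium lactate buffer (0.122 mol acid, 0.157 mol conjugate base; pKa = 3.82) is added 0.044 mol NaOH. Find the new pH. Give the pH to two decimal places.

After neutralization: n(CH3CH(OH)COOH) = 0.078 mol, n(CH3CH(OH)COO-) = 0.201 mol.
Henderson–Hasselbalch with mole ratio 0.201/0.078: pH = 3.82 + (+0.411)

pH = 4.23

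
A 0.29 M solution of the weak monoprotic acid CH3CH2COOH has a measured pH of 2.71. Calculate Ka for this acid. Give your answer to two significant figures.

Ka = 1.3 × 10^-5

[H+] = 10^(-2.71) = 1.95 × 10^-3 M
At equilibrium [HA] = 0.29 − 1.95 × 10^-3 = 2.88 × 10^-1 M
Ka = [H+][A-]/[HA] = (1.95 × 10^-3)² / 2.88 × 10^-1 = 1.3 × 10^-5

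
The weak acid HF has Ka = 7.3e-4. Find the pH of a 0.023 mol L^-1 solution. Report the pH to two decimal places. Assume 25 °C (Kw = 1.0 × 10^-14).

pH = 2.43

HF ⇌ F- + H+
From the ICE table, Ka = [H+]²/(0.023 − [H+]) = 7.3 × 10^-4.
Here C₀/Ka ≈ 31.5, so the small-[H+] approximation fails. Use the quadratic:
[H+] = [−0.00073 + √(0.00073² + 6.72e-05)]/2 = 3.75 × 10^-3 M
pH = −log[H+] = −log(3.75 × 10^-3) = 2.43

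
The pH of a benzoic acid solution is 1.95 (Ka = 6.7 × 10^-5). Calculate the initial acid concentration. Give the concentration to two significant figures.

[H+] = 10^(-1.95) = 1.12 × 10^-2 M = x
Ka = x²/(C₀ − x) ⇒ C₀ = x + x²/Ka
C₀ = 1.12 × 10^-2 + (1.12 × 10^-2)²/(6.7 × 10^-5) = 1.88 M

C₀ = 1.9 M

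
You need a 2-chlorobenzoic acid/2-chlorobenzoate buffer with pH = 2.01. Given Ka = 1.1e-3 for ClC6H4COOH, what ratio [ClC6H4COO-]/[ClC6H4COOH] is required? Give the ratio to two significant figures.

ratio = 0.11

pKa = -log(1.1 × 10^-3) = 2.959
pH = pKa + log(r) ⇒ log(r) = 2.01 − 2.959 = -0.949
r = [ClC6H4COO-]/[ClC6H4COOH] = 10^(-0.949) = 0.112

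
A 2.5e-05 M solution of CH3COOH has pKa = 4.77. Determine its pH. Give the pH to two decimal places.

CH3COOH ⇌ CH3COO- + H+
Ka = 10^(−4.77) = 1.70 × 10^-5
Let x = [H+] at equilibrium. Ka = x²/(2.5e-05 − x).
The 5% rule fails; solving x² + Ka·x − Ka·C₀ = 0 exactly:
x = (−Ka + √(Ka² + 4·Ka·C₀))/2 = 1.38 × 10^-5 M
pH = −log(1.38 × 10^-5) = 4.86

pH = 4.86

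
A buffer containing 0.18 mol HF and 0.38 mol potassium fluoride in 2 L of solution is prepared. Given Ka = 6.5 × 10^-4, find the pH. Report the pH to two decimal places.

pKa = −log(6.5 × 10^-4) = 3.187
Henderson–Hasselbalch: pH = pKa + log([F-]/[HF]) = 3.187 + log(0.38/0.18)
pH = 3.187 + (+0.325) = 3.51

pH = 3.51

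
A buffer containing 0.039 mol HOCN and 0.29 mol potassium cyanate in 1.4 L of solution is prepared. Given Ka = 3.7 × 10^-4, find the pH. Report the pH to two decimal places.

pH = 4.30

pKa = −log(3.7 × 10^-4) = 3.432
Henderson–Hasselbalch: pH = pKa + log([OCN-]/[HOCN]) = 3.432 + log(0.29/0.039)
pH = 3.432 + (+0.871) = 4.30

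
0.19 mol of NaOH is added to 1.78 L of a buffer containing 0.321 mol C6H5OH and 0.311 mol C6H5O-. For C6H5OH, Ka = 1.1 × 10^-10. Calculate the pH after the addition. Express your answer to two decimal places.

After neutralization: n(C6H5OH) = 0.131 mol, n(C6H5O-) = 0.501 mol.
pKa = −log(1.1 × 10^-10) = 9.959
Henderson–Hasselbalch with mole ratio 0.501/0.131: pH = 9.959 + (+0.583)

pH = 10.54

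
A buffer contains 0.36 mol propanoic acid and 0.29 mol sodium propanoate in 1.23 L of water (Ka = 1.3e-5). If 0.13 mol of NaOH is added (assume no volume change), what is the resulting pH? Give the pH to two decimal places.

After neutralization: n(CH3CH2COOH) = 0.23 mol, n(CH3CH2COO-) = 0.42 mol.
pKa = −log(1.3 × 10^-5) = 4.886
pH = pKa + log(n_CH3CH2COO-/n_CH3CH2COOH) = 4.886 + log(0.42/0.23) = 4.886 + (+0.262)

pH = 5.15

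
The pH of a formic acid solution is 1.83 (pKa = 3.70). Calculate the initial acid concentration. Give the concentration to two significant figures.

[H+] = 10^(-1.83) = 1.48 × 10^-2 M = x
Ka = 10^(−3.70) = 2.00 × 10^-4
Ka = x²/(C₀ − x) ⇒ C₀ = x + x²/Ka
C₀ = 1.48 × 10^-2 + (1.48 × 10^-2)²/(2.00 × 10^-4) = 1.11 M

C₀ = 1.1 M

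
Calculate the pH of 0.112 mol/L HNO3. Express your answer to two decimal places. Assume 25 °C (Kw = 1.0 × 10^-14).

pH = 0.95

HNO3 is a strong acid and dissociates completely, so [H+] = 0.112 M.
pH = -log(0.112) = 0.95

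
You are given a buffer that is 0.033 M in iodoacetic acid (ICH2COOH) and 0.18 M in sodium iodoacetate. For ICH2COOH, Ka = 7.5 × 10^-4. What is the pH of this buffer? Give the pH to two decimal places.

pH = 3.86

pKa = −log(7.5 × 10^-4) = 3.125
pH = pKa + log([A⁻]/[HA]) = 3.125 + log(0.18/0.033)
pH = 3.125 + (+0.737) = 3.86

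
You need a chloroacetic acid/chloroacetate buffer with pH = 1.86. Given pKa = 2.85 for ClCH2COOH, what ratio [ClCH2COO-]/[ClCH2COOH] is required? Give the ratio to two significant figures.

ratio = 0.10

pH = pKa + log(r) ⇒ log(r) = 1.86 − 2.85 = -0.99
r = [ClCH2COO-]/[ClCH2COOH] = 10^(-0.99) = 0.102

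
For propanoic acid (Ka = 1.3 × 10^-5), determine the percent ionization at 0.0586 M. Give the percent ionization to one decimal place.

1.5%

CH3CH2COOH ⇌ CH3CH2COO- + H+; let x = [H+] at equilibrium.
x ≈ √(Ka·C₀) = √(1.3 × 10^-5 × 0.0586) = 8.73 × 10^-4 M
% ionization = x/C₀ × 100% = 8.73 × 10^-4/0.0586 × 100% = 1.5%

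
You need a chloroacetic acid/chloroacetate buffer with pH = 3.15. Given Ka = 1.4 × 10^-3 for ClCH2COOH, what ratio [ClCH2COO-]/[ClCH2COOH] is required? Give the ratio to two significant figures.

ratio = 2.0

pKa = -log(1.4 × 10^-3) = 2.854
pH = pKa + log(r) ⇒ log(r) = 3.15 − 2.854 = +0.296
r = [ClCH2COO-]/[ClCH2COOH] = 10^(+0.296) = 1.98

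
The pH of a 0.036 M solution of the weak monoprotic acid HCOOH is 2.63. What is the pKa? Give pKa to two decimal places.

pKa = 3.79

[H+] = 10^(-2.63) = 2.34 × 10^-3 M
At equilibrium [HA] = 0.036 − 2.34 × 10^-3 = 3.37 × 10^-2 M
Ka = [H+][A-]/[HA] = (2.34 × 10^-3)² / 3.37 × 10^-2 = 1.62 × 10^-4
pKa = -log(1.62 × 10^-4) = 3.79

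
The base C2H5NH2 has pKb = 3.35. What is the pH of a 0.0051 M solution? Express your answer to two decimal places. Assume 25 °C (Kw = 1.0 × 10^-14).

pH = 11.11

C2H5NH2 + H2O ⇌ C2H5NH3+ + OH-
Kb = 10^(−3.35) = 4.47 × 10^-4
Let x = [OH-] at equilibrium. Kb = x²/(0.0051 − x).
Here C₀/Kb ≈ 11.4, so the small-x approximation fails. Use the quadratic:
x = [−0.000447 + √(0.000447² + 9.12e-06)]/2 = 1.30 × 10^-3 M
pOH = −log(1.30 × 10^-3) = 2.89; pH = 14.00 − 2.89 = 11.11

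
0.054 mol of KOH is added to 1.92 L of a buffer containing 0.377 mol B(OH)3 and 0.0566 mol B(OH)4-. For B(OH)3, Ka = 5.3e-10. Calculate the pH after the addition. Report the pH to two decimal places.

After neutralization: n(B(OH)3) = 0.323 mol, n(B(OH)4-) = 0.111 mol.
pKa = −log(5.3 × 10^-10) = 9.276
pH = pKa + log(n_B(OH)4-/n_B(OH)3) = 9.276 + log(0.111/0.323) = 9.276 + (-0.464)

pH = 8.81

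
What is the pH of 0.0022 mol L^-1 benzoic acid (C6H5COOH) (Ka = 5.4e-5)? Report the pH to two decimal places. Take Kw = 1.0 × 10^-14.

C6H5COOH ⇌ C6H5COO- + H+
Ka = [H+]²/(0.0022 − [H+]) = 5.4 × 10^-5
[H+] is not negligible relative to C₀; solve [H+]² + 5.4e-05·[H+] − 1.19e-07 = 0.
[H+] = [−5.4e-05 + √(5.4e-05² + 4.75e-07)]/2 = 3.19 × 10^-4 M
pH = −log(3.19 × 10^-4) = 3.50

pH = 3.50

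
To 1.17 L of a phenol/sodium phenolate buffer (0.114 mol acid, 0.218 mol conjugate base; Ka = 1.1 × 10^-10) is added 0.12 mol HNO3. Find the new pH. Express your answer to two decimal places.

pH = 9.58

Added H+ converts C6H5O- to C6H5OH: C6H5OH → 0.234 mol, C6H5O- → 0.098 mol.
pKa = −log(1.1 × 10^-10) = 9.959
pH = pKa + log(n_C6H5O-/n_C6H5OH) = 9.959 + log(0.098/0.234) = 9.959 + (-0.378)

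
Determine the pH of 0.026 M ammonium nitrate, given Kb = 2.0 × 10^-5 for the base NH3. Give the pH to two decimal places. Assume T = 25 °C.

pH = 5.44

NH4+ is the conjugate acid of the weak base NH3.
Ka = Kw/Kb = 1.0×10^-14 / 2.0 × 10^-5 = 5.00 × 10^-10
From the ICE table, Ka = [H+]²/(0.026 − [H+]) = 5.00 × 10^-10.
Neglecting [H+] in the denominator: [H+] = √(5.00 × 10^-10 × 0.026) = 3.61 × 10^-6 M
Check: 0.014% ionized — well under 5%, approximation valid.
pH = −log(3.61 × 10^-6) = 5.44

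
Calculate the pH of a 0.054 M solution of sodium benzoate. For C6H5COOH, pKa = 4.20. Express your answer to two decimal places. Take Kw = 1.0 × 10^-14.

pH = 8.47

C6H5COO- is the conjugate base of the weak acid C6H5COOH.
Ka = 10^(−4.20) = 6.31 × 10^-5
Kb = Kw/Ka = 1.0×10^-14 / 6.31 × 10^-5 = 1.58 × 10^-10
Let x = [OH-] at equilibrium. Kb = x²/(0.054 − x).
Neglecting x in the denominator: x = √(1.58 × 10^-10 × 0.054) = 2.92 × 10^-6 M
Check: 0.0054% ionized — well under 5%, approximation valid.
pOH = −log(2.92 × 10^-6) = 5.53; pH = 14.00 − 5.53 = 8.47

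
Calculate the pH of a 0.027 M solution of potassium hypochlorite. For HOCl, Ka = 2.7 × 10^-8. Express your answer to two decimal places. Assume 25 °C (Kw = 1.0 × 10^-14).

pH = 10.00

OCl- is the conjugate base of the weak acid HOCl.
Kb = Kw/Ka = 1.0×10^-14 / 2.7 × 10^-8 = 3.70 × 10^-7
From the ICE table, Kb = x²/(0.027 − x) = 3.70 × 10^-7.
Neglecting x in the denominator: x = √(3.70 × 10^-7 × 0.027) = 9.99 × 10^-5 M
pOH = −log(9.99 × 10^-5) = 4.00; pH = 14.00 − 4.00 = 10.00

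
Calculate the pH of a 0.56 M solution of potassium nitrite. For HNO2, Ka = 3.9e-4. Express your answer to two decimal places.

NO2- is the conjugate base of the weak acid HNO2.
Kb = Kw/Ka = 1.0×10^-14 / 3.9 × 10^-4 = 2.56 × 10^-11
Let x = [OH-] at equilibrium. Kb = x²/(0.56 − x).
Assume x ≪ 0.56: x ≈ √(2.56 × 10^-11 × 0.56) = 3.79 × 10^-6 M
pOH = 5.42, so pH = 14.00 − pOH = 8.58

pH = 8.58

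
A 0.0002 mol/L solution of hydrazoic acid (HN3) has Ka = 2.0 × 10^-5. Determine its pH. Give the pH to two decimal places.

pH = 4.27

HN3 ⇌ N3- + H+
From the ICE table, Ka = x²/(0.0002 − x) = 2.0 × 10^-5.
Here C₀/Ka ≈ 10, so the small-x approximation fails. Use the quadratic:
x = (−Ka + √(Ka² + 4·Ka·C₀))/2 = 5.40 × 10^-5 M
pH = −log(5.40 × 10^-5) = 4.27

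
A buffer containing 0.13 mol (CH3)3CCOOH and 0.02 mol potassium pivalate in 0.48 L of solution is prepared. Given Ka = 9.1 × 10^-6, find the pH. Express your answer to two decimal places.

pKa = −log(9.1 × 10^-6) = 5.041
Using pH = pKa + log([base]/[acid]) with [base]/[acid] = 0.02/0.13:
pH = 5.041 + (-0.813) = 4.23

pH = 4.23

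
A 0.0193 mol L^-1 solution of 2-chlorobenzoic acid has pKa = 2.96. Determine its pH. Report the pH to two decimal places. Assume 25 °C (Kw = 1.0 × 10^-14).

ClC6H4COOH ⇌ ClC6H4COO- + H+
Ka = 10^(−2.96) = 1.10 × 10^-3
From the ICE table, Ka = x²/(0.0193 − x) = 1.10 × 10^-3.
The 5% rule fails; solving x² + Ka·x − Ka·C₀ = 0 exactly:
x = (−Ka + √(Ka² + 4·Ka·C₀))/2 = 4.09 × 10^-3 M
pH = −log[H+] = −log(4.09 × 10^-3) = 2.39

pH = 2.39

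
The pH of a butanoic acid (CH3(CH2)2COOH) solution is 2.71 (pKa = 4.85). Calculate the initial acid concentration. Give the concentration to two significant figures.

C₀ = 2.7 × 10^-1 M

[H+] = 10^(-2.71) = 1.95 × 10^-3 M = x
Ka = 10^(−4.85) = 1.41 × 10^-5
Ka = x²/(C₀ − x) ⇒ C₀ = x + x²/Ka
C₀ = 1.95 × 10^-3 + (1.95 × 10^-3)²/(1.41 × 10^-5) = 2.72 × 10^-1 M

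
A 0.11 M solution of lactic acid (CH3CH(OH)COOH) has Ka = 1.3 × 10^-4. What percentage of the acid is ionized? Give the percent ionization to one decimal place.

CH3CH(OH)COOH ⇌ CH3CH(OH)COO- + H+; let x = [H+] at equilibrium.
x ≈ √(Ka·C₀) = √(1.3 × 10^-4 × 0.11) = 3.78 × 10^-3 M
% ionization = x/C₀ × 100% = 3.78 × 10^-3/0.11 × 100% = 3.4%

3.4%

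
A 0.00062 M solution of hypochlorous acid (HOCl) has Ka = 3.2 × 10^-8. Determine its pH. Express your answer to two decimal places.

HOCl ⇌ OCl- + H+
Ka = x²/(0.00062 − x) = 3.2 × 10^-8
Since Ka ≪ C₀, x ≈ √(Ka·C₀) = 4.45 × 10^-6 M.
Check: 0.72% ionized — well under 5%, approximation valid.
pH = −log[H+] = −log(4.45 × 10^-6) = 5.35

pH = 5.35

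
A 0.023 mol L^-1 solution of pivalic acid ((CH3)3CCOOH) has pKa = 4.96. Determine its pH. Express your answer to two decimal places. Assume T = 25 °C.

pH = 3.30

(CH3)3CCOOH ⇌ (CH3)3CCOO- + H+
Ka = 10^(−4.96) = 1.10 × 10^-5
From the ICE table, Ka = x²/(0.023 − x) = 1.10 × 10^-5.
Neglecting x in the denominator: x = √(1.10 × 10^-5 × 0.023) = 5.03 × 10^-4 M
pH = −log(5.03 × 10^-4) = 3.30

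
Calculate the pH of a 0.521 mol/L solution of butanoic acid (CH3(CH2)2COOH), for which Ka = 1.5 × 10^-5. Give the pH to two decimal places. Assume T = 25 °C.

pH = 2.55

CH3(CH2)2COOH ⇌ CH3(CH2)2COO- + H+
Ka = x²/(0.521 − x) = 1.5 × 10^-5
Neglecting x in the denominator: x = √(1.5 × 10^-5 × 0.521) = 2.80 × 10^-3 M
pH = −log[H+] = −log(2.80 × 10^-3) = 2.55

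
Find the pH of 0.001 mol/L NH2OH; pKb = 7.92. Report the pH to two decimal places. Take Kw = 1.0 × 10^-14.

NH2OH + H2O ⇌ NH3OH+ + OH-
Kb = 10^(−7.92) = 1.20 × 10^-8
Let x = [OH-] at equilibrium. Kb = x²/(0.001 − x).
Assume x ≪ 0.001: x ≈ √(1.20 × 10^-8 × 0.001) = 3.46 × 10^-6 M
pOH = 5.46, so pH = 14.00 − pOH = 8.54

pH = 8.54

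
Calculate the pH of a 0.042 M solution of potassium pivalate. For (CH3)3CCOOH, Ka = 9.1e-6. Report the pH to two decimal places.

(CH3)3CCOO- is the conjugate base of the weak acid (CH3)3CCOOH.
Kb = Kw/Ka = 1.0×10^-14 / 9.1 × 10^-6 = 1.10 × 10^-9
Let x = [OH-] at equilibrium. Kb = x²/(0.042 − x).
Neglecting x in the denominator: x = √(1.10 × 10^-9 × 0.042) = 6.80 × 10^-6 M
pOH = 5.17, so pH = 14.00 − pOH = 8.83

pH = 8.83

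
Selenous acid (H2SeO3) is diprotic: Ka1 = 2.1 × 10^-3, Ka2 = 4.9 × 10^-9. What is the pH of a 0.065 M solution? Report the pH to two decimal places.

Since Ka1 ≫ Ka2, the first ionization dominates [H+].
Ka1 = x²/(0.065 − x) = 2.1 × 10^-3
Solving the quadratic: x = (−Ka1 + √(Ka1² + 4·Ka1·C₀))/2 = 1.07 × 10^-2 M
pH = −log(1.07 × 10^-2) = 1.97

pH = 1.97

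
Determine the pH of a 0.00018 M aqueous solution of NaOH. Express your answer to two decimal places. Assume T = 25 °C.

NaOH is a strong base; [OH-] = 0.00018 M.
pOH = -log(0.00018) = 3.74
pH = 14.00 - 3.74 = 10.26

pH = 10.26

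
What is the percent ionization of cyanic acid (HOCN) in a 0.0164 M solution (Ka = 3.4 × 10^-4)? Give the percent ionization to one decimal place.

13.4%

HOCN ⇌ OCN- + H+; let x = [H+] at equilibrium.
Ka = x²/(C₀ − x); solving the quadratic gives x = 2.20 × 10^-3 M.
Fraction ionized = 2.20 × 10^-3 / 0.0164 = 0.1341 → 13.4%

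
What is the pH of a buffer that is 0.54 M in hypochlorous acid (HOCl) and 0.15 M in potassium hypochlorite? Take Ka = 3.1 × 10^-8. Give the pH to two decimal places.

pKa = −log(3.1 × 10^-8) = 7.509
Using pH = pKa + log([base]/[acid]) with [base]/[acid] = 0.15/0.54:
pH = 7.509 + (-0.556) = 6.95

pH = 6.95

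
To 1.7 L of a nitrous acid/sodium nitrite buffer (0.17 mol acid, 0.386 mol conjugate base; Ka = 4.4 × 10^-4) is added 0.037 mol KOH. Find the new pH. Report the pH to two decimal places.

OH- converts HNO2 to NO2-: HNO2 → 0.133 mol, NO2- → 0.423 mol.
pKa = −log(4.4 × 10^-4) = 3.357
pH = pKa + log(n_NO2-/n_HNO2) = 3.357 + log(0.423/0.133) = 3.357 + (+0.502)

pH = 3.86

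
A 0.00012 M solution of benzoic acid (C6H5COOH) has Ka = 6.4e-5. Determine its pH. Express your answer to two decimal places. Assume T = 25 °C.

pH = 4.21

C6H5COOH ⇌ C6H5COO- + H+
Ka = [H+]²/(0.00012 − [H+]) = 6.4 × 10^-5
The 5% rule fails; solving [H+]² + Ka·[H+] − Ka·C₀ = 0 exactly:
[H+] = (−Ka + √(Ka² + 4·Ka·C₀))/2 = 6.13 × 10^-5 M
pH = −log(6.13 × 10^-5) = 4.21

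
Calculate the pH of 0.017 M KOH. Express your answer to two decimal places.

KOH is a strong base; [OH-] = 0.017 M.
pOH = -log(0.017) = 1.77
pH = 14.00 - 1.77 = 12.23

pH = 12.23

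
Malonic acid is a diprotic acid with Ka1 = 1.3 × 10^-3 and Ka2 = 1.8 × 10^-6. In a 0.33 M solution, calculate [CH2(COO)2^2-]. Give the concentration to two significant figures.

1.8 × 10^-6 M

First ionization gives [H+] ≈ [CH2(COOH)COO-] = 2.01 × 10^-2 M.
Second step: Ka2 = [H+][CH2(COO)2^2-]/[CH2(COOH)COO-] ≈ [CH2(COO)2^2-] (since [H+] ≈ [CH2(COOH)COO-]).
So [CH2(COO)2^2-] ≈ Ka2.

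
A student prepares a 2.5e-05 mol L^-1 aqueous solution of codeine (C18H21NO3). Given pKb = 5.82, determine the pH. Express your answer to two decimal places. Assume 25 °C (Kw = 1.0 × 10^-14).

C18H21NO3 + H2O ⇌ C18H22NO3+ + OH-
Kb = 10^(−5.82) = 1.51 × 10^-6
From the ICE table, Kb = [OH-]²/(2.5e-05 − [OH-]) = 1.51 × 10^-6.
The 5% rule fails; solving [OH-]² + Kb·[OH-] − Kb·C₀ = 0 exactly:
[OH-] = (−Kb + √(Kb² + 4·Kb·C₀))/2 = 5.44 × 10^-6 M
pOH = −log(5.44 × 10^-6) = 5.26; pH = 14.00 − 5.26 = 8.74

pH = 8.74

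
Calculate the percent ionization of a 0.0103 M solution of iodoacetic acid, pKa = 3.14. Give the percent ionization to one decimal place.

ICH2COOH ⇌ ICH2COO- + H+; let x = [H+] at equilibrium.
Ka = 10^(−3.14) = 7.24 × 10^-4
Solve x² + 0.000724x − 7.46e-06 = 0 → x = 2.39 × 10^-3 M
% ionization = x/C₀ × 100% = 2.39 × 10^-3/0.0103 × 100% = 23.2%

23.2%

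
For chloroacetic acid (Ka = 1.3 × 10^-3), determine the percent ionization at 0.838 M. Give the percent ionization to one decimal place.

ClCH2COOH ⇌ ClCH2COO- + H+; let x = [H+] at equilibrium.
x ≈ √(Ka·C₀) = √(1.3 × 10^-3 × 0.838) = 3.30 × 10^-2 M
Fraction ionized = 3.30 × 10^-2 / 0.838 = 0.0394 → 3.9%

3.9%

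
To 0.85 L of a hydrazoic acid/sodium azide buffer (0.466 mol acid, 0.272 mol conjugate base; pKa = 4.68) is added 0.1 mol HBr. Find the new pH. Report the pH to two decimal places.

pH = 4.16

After neutralization: n(HN3) = 0.566 mol, n(N3-) = 0.172 mol.
pH = pKa + log(n_N3-/n_HN3) = 4.68 + log(0.172/0.566) = 4.68 + (-0.517)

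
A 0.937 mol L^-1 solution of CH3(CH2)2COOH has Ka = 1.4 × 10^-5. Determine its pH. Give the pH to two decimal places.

pH = 2.44

CH3(CH2)2COOH ⇌ CH3(CH2)2COO- + H+
From the ICE table, Ka = x²/(0.937 − x) = 1.4 × 10^-5.
Neglecting x in the denominator: x = √(1.4 × 10^-5 × 0.937) = 3.62 × 10^-3 M
Check: 0.39% ionized — well under 5%, approximation valid.
pH = −log[H+] = −log(3.62 × 10^-3) = 2.44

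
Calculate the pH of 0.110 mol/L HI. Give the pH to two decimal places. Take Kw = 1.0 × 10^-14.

pH = 0.96

HI is a strong acid and dissociates completely, so [H+] = 0.110 M.
pH = -log(0.11) = 0.96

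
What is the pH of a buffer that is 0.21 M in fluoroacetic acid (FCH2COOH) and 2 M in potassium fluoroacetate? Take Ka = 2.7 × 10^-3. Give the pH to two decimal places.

pKa = −log(2.7 × 10^-3) = 2.569
Using pH = pKa + log([base]/[acid]) with [base]/[acid] = 2/0.21:
pH = 2.569 + (+0.979) = 3.55

pH = 3.55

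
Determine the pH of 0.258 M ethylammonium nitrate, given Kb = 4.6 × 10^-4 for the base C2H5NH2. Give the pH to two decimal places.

pH = 5.63

C2H5NH3+ is the conjugate acid of the weak base C2H5NH2.
Ka = Kw/Kb = 1.0×10^-14 / 4.6 × 10^-4 = 2.17 × 10^-11
From the ICE table, Ka = x²/(0.258 − x) = 2.17 × 10^-11.
Neglecting x in the denominator: x = √(2.17 × 10^-11 × 0.258) = 2.37 × 10^-6 M
Check: 0.00092% ionized — well under 5%, approximation valid.
pH = −log(2.37 × 10^-6) = 5.63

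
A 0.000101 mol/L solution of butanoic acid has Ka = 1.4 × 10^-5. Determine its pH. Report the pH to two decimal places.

pH = 4.51

CH3(CH2)2COOH ⇌ CH3(CH2)2COO- + H+
From the ICE table, Ka = [H+]²/(0.000101 − [H+]) = 1.4 × 10^-5.
The 5% rule fails; solving [H+]² + Ka·[H+] − Ka·C₀ = 0 exactly:
[H+] = (−Ka + √(Ka² + 4·Ka·C₀))/2 = 3.12 × 10^-5 M
pH = −log(3.12 × 10^-5) = 4.51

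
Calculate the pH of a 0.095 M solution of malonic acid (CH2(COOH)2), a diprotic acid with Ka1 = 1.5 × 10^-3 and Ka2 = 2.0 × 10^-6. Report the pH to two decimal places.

Since Ka1 ≫ Ka2, the first ionization dominates [H+].
Ka1 = x²/(0.095 − x) = 1.5 × 10^-3
Solving the quadratic: x = (−Ka1 + √(Ka1² + 4·Ka1·C₀))/2 = 1.12 × 10^-2 M
pH = −log(1.12 × 10^-2) = 1.95

pH = 1.95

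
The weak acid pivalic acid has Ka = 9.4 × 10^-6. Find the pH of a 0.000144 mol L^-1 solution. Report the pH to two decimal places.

(CH3)3CCOOH ⇌ (CH3)3CCOO- + H+
From the ICE table, Ka = [H+]²/(0.000144 − [H+]) = 9.4 × 10^-6.
Here C₀/Ka ≈ 15.3, so the small-[H+] approximation fails. Use the quadratic:
[H+] = [−9.4e-06 + √(9.4e-06² + 5.41e-09)]/2 = 3.24 × 10^-5 M
pH = −log[H+] = −log(3.24 × 10^-5) = 4.49

pH = 4.49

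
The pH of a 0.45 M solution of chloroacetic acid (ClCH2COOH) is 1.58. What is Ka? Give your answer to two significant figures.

Ka = 1.6 × 10^-3

[H+] = 10^(-1.58) = 2.63 × 10^-2 M
At equilibrium [HA] = 0.45 − 2.63 × 10^-2 = 4.24 × 10^-1 M
Ka = [H+][A-]/[HA] = (2.63 × 10^-2)² / 4.24 × 10^-1 = 1.6 × 10^-3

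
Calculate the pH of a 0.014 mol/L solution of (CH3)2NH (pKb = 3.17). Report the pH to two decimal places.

pH = 11.44

(CH3)2NH + H2O ⇌ (CH3)2NH2+ + OH-
Kb = 10^(−3.17) = 6.76 × 10^-4
Kb = x²/(0.014 − x) = 6.76 × 10^-4
x is not negligible relative to C₀; solve x² + 0.000676·x − 9.46e-06 = 0.
x = [−0.000676 + √(0.000676² + 3.79e-05)]/2 = 2.76 × 10^-3 M
pOH = 2.56, so pH = 14.00 − pOH = 11.44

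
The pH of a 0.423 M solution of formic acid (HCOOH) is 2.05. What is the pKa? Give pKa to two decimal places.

[H+] = 10^(-2.05) = 8.91 × 10^-3 M
At equilibrium [HA] = 0.423 − 8.91 × 10^-3 = 4.14 × 10^-1 M
Ka = [H+][A-]/[HA] = (8.91 × 10^-3)² / 4.14 × 10^-1 = 1.92 × 10^-4
pKa = -log(1.92 × 10^-4) = 3.72

pKa = 3.72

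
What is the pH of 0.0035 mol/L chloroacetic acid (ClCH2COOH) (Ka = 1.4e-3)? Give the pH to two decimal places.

pH = 2.79

ClCH2COOH ⇌ ClCH2COO- + H+
Let x = [H+] at equilibrium. Ka = x²/(0.0035 − x).
The 5% rule fails; solving x² + Ka·x − Ka·C₀ = 0 exactly:
x = [−0.0014 + √(0.0014² + 1.96e-05)]/2 = 1.62 × 10^-3 M
pH = −log[H+] = −log(1.62 × 10^-3) = 2.79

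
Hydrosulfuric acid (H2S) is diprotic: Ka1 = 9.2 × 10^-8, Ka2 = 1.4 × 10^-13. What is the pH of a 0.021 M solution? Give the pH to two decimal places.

Since Ka1 ≫ Ka2, the first ionization dominates [H+].
Ka1 = x²/(0.021 − x) = 9.2 × 10^-8
x ≈ √(9.2 × 10^-8 × 0.021) = 4.40 × 10^-5 M
pH = −log(4.40 × 10^-5) = 4.36

pH = 4.36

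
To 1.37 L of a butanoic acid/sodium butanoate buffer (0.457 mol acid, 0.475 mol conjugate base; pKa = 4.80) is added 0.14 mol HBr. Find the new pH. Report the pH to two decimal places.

pH = 4.55

Added H+ converts CH3(CH2)2COO- to CH3(CH2)2COOH: CH3(CH2)2COOH → 0.597 mol, CH3(CH2)2COO- → 0.335 mol.
pH = pKa + log([A⁻]/[HA]) = 4.80 + log(0.335/0.597) = 4.80 -0.251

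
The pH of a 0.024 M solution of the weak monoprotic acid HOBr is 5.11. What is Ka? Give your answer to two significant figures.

Ka = 2.5 × 10^-9

[H+] = 10^(-5.11) = 7.76 × 10^-6 M
At equilibrium [HA] = 0.024 − 7.76 × 10^-6 = 2.40 × 10^-2 M
Ka = [H+][A-]/[HA] = (7.76 × 10^-6)² / 2.40 × 10^-2 = 2.5 × 10^-9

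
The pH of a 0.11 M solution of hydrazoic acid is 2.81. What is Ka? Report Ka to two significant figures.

[H+] = 10^(-2.81) = 1.55 × 10^-3 M
At equilibrium [HA] = 0.11 − 1.55 × 10^-3 = 1.08 × 10^-1 M
Ka = [H+][A-]/[HA] = (1.55 × 10^-3)² / 1.08 × 10^-1 = 2.2 × 10^-5

Ka = 2.2 × 10^-5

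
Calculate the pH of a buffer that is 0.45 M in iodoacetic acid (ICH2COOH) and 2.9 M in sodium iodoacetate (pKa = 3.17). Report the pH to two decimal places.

Henderson–Hasselbalch: pH = pKa + log([ICH2COO-]/[ICH2COOH]) = 3.17 + log(2.9/0.45)
pH = 3.17 + (+0.809) = 3.98

pH = 3.98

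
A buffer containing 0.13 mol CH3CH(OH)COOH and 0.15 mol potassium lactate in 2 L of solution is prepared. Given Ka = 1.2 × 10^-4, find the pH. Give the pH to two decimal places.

pH = 3.98

pKa = −log(1.2 × 10^-4) = 3.921
Henderson–Hasselbalch: pH = pKa + log([CH3CH(OH)COO-]/[CH3CH(OH)COOH]) = 3.921 + log(0.15/0.13)
pH = 3.921 + (+0.062) = 3.98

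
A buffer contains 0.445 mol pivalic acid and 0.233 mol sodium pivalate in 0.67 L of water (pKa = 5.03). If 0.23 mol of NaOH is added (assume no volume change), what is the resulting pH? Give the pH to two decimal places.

OH- converts (CH3)3CCOOH to (CH3)3CCOO-: (CH3)3CCOOH → 0.215 mol, (CH3)3CCOO- → 0.463 mol.
Henderson–Hasselbalch with mole ratio 0.463/0.215: pH = 5.03 + (+0.333)

pH = 5.36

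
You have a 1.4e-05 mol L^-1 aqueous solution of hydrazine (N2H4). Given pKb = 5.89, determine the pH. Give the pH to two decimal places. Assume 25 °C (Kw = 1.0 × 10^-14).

N2H4 + H2O ⇌ N2H5+ + OH-
Kb = 10^(−5.89) = 1.29 × 10^-6
Let x = [OH-] at equilibrium. Kb = x²/(1.4e-05 − x).
x is not negligible relative to C₀; solve x² + 1.29e-06·x − 1.81e-11 = 0.
x = [−1.29e-06 + √(1.29e-06² + 7.22e-11)]/2 = 3.65 × 10^-6 M
pOH = 5.44, so pH = 14.00 − pOH = 8.56

pH = 8.56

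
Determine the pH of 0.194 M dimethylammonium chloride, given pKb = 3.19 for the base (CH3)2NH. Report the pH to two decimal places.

pH = 5.76

(CH3)2NH2+ is the conjugate acid of the weak base (CH3)2NH.
Kb = 10^(−3.19) = 6.46 × 10^-4
Ka = Kw/Kb = 1.0×10^-14 / 6.46 × 10^-4 = 1.55 × 10^-11
Let x = [H+] at equilibrium. Ka = x²/(0.194 − x).
Assume x ≪ 0.194: x ≈ √(1.55 × 10^-11 × 0.194) = 1.73 × 10^-6 M
(x/C₀ = 0.00089% < 5%, so the approximation holds.)
pH = −log(1.73 × 10^-6) = 5.76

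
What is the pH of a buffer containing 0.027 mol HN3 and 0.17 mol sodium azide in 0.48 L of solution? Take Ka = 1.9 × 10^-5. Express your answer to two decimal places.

pH = 5.52

pKa = −log(1.9 × 10^-5) = 4.721
Using pH = pKa + log([base]/[acid]) with [base]/[acid] = 0.17/0.027:
pH = 4.721 + (+0.799) = 5.52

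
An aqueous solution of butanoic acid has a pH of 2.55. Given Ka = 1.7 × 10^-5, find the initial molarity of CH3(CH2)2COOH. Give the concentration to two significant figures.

C₀ = 4.7 × 10^-1 M

[H+] = 10^(-2.55) = 2.82 × 10^-3 M = x
Ka = x²/(C₀ − x) ⇒ C₀ = x + x²/Ka
C₀ = 2.82 × 10^-3 + (2.82 × 10^-3)²/(1.7 × 10^-5) = 4.71 × 10^-1 M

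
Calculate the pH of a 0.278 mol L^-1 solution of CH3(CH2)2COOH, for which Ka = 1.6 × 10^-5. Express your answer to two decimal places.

CH3(CH2)2COOH ⇌ CH3(CH2)2COO- + H+
From the ICE table, Ka = x²/(0.278 − x) = 1.6 × 10^-5.
Neglecting x in the denominator: x = √(1.6 × 10^-5 × 0.278) = 2.11 × 10^-3 M
Check: 0.76% ionized — well under 5%, approximation valid.
pH = −log(2.11 × 10^-3) = 2.68

pH = 2.68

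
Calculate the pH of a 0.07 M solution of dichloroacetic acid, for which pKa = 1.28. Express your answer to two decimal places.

pH = 1.40

Cl2CHCOOH ⇌ Cl2CHCOO- + H+
Ka = 10^(−1.28) = 5.25 × 10^-2
From the ICE table, Ka = [H+]²/(0.07 − [H+]) = 5.25 × 10^-2.
The 5% rule fails; solving [H+]² + Ka·[H+] − Ka·C₀ = 0 exactly:
[H+] = [−0.0525 + √(0.0525² + 0.0147)]/2 = 3.98 × 10^-2 M
pH = −log[H+] = −log(3.98 × 10^-2) = 1.40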